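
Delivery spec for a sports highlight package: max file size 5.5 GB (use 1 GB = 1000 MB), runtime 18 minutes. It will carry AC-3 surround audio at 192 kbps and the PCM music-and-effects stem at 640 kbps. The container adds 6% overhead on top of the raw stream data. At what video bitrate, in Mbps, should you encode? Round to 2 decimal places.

Budget: 5.5 GB = 44000.0 Mb.
Stream payload after overhead: 44000.0 / 1.06 = 41509.4 Mb.
18 min = 1080 s
Total bitrate budget: 41509.4 Mb / 1080 s = 38.435 Mbps.
Audio total: 192 + 640 = 832 kbps = 0.832 Mbps.
Video: 38.435 − 0.832 = 37.603 Mbps.

37.60 Mbps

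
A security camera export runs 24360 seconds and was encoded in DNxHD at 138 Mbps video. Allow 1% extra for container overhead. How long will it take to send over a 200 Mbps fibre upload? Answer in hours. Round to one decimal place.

File: 138.000 Mbps × 24360 s = 3361680.0 Mb.
With 1% container overhead: ×1.01. → 3395296.8 Mb.
At 200 Mbps: 3395296.8 / 200 = 16976.5 s ≈ 4.72 hours.

4.7 hours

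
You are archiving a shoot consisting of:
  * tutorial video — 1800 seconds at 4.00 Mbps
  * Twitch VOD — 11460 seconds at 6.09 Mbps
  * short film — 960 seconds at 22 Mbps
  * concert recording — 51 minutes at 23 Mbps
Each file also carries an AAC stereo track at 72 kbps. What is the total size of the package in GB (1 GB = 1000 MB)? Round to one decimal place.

21.2 GB

Audio: 72 kbps = 0.072 Mbps.
tutorial video: 4.072 Mbps × 1800 s = 7329.6 Mb
Twitch VOD: 6.162 Mbps × 11460 s = 70616.5 Mb
short film: 22.072 Mbps × 960 s = 21189.1 Mb
concert recording: 23.072 Mbps × 3060 s = 70600.3 Mb
Total: 169735.6 Mb = 21216.9 MB.
= 21.22 GB.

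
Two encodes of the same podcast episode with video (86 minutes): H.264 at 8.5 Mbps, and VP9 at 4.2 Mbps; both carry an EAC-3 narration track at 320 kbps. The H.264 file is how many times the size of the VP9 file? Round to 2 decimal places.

1.95

86 min = 5160 s
Audio: 320 kbps = 0.320 Mbps.
H.264: 8.820 Mbps × 5160 s = 45511.2 Mb = 5.298 GiB.
VP9: 4.520 Mbps × 5160 s = 23323.2 Mb = 2.715 GiB.
Ratio: 5.298 / 2.715 = 1.951.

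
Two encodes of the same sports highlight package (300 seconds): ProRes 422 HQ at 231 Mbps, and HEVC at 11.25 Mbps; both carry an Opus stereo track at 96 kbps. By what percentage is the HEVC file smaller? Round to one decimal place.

Audio: 96 kbps = 0.096 Mbps.
ProRes 422 HQ: 231.096 Mbps × 300 s = 69328.8 Mb = 8.071 GiB.
HEVC: 11.346 Mbps × 300 s = 3403.8 Mb = 0.396 GiB.
Reduction: (1 − 0.396/8.071) × 100 = 95.09%.

95.1%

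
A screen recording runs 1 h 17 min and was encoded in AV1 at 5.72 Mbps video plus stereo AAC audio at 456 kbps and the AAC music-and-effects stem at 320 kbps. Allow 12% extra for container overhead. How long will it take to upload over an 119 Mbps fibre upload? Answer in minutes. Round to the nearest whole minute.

5 minutes

1 h 17 min = 77 min = 4620 s
Audio total: 456 + 320 = 776 kbps = 0.776 Mbps.
Total bitrate: 6.496 Mbps.
File: 6.496 Mbps × 4620 s = 30011.5 Mb.
With 12% container overhead: ×1.12. → 33612.9 Mb.
At 119 Mbps: 33612.9 / 119 = 282.5 s ≈ 4.71 minutes.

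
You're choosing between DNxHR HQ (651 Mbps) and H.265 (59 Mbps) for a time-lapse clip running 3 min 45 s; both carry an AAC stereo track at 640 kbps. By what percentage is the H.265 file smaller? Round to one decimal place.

90.8%

3 min 45 s = 225 s
Audio: 640 kbps = 0.640 Mbps.
DNxHR HQ: 651.640 Mbps × 225 s = 146619.0 Mb = 17.069 GiB.
H.265: 59.640 Mbps × 225 s = 13419.0 Mb = 1.562 GiB.
Reduction: (1 − 1.562/17.069) × 100 = 90.85%.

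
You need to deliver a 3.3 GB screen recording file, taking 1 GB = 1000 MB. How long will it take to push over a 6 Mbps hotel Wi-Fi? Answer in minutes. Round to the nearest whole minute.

73 minutes

File: 3.3 GB = 26400.0 Mb.
At 6 Mbps: 26400.0 / 6 = 4400.0 s ≈ 73.3 minutes.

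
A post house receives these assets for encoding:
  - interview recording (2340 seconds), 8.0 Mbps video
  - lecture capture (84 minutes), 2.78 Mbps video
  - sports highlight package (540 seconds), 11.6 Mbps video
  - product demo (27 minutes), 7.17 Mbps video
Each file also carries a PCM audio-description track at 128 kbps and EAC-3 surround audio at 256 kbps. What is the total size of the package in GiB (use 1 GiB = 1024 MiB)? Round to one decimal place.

6.3 GiB

Audio total: 128 + 256 = 384 kbps = 0.384 Mbps.
interview recording: 8.384 Mbps × 2340 s = 19618.6 Mb
lecture capture: 3.164 Mbps × 5040 s = 15946.6 Mb
sports highlight package: 11.984 Mbps × 540 s = 6471.4 Mb
product demo: 7.554 Mbps × 1620 s = 12237.5 Mb
Total: 54274.0 Mb = 6784.2 MB.
= 6.318 GiB.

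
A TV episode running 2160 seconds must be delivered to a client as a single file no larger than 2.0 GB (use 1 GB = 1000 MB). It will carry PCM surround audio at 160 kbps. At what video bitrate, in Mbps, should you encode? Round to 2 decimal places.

7.25 Mbps

Budget: 2.0 GB = 16000.0 Mb.
Total bitrate budget: 16000.0 Mb / 2160 s = 7.407 Mbps.
Audio: 160 kbps = 0.160 Mbps.
Video: 7.407 − 0.160 = 7.247 Mbps.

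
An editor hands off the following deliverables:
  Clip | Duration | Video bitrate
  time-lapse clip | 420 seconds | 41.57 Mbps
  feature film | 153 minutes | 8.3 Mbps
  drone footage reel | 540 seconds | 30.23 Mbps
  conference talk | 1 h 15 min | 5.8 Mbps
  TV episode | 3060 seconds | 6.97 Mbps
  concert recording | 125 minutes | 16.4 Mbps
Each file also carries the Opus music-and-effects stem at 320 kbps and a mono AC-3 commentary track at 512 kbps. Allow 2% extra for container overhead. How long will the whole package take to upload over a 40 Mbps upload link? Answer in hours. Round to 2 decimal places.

2.13 hours

Audio total: 320 + 512 = 832 kbps = 0.832 Mbps.
time-lapse clip: 42.402 Mbps × 420 s × 1.02 = 18165.0 Mb
feature film: 9.132 Mbps × 9180 s × 1.02 = 85508.4 Mb
drone footage reel: 31.062 Mbps × 540 s × 1.02 = 17108.9 Mb
conference talk: 6.632 Mbps × 4500 s × 1.02 = 30440.9 Mb
TV episode: 7.802 Mbps × 3060 s × 1.02 = 24351.6 Mb
concert recording: 17.232 Mbps × 7500 s × 1.02 = 131824.8 Mb
Total: 307399.6 Mb = 38425.0 MB.
At 40 Mbps: 307399.6 / 40 = 7685 s ≈ 2.13 hours.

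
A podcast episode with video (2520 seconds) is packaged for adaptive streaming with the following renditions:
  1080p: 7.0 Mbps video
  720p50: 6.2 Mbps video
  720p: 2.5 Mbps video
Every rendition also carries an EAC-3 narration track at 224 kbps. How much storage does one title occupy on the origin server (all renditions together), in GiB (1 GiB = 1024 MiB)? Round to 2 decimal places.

Audio: 224 kbps = 0.224 Mbps.
Sum of rendition bitrates: (7.0+0.224) + (6.2+0.224) + (2.5+0.224) = 16.372 Mbps.
× 2520 s = 41,257 Mb = 5,157 MB = 4.803 GiB.

4.80 GiB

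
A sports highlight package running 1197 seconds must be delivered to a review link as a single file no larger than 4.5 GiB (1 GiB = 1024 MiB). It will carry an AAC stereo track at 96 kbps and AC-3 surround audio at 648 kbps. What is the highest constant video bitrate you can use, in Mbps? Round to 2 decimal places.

Budget: 4.5 GiB = 38654.7 Mb.
Total bitrate budget: 38654.7 Mb / 1197 s = 32.293 Mbps.
Audio total: 96 + 648 = 744 kbps = 0.744 Mbps.
Video: 32.293 − 0.744 = 31.549 Mbps.

31.55 Mbps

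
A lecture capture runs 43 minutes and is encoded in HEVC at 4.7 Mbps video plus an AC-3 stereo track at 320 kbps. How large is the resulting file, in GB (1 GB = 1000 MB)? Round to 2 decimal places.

43 min = 2580 s
Audio: 320 kbps = 0.320 Mbps.
Total bitrate: 4.7 + 0.320 = 5.020 Mbps.
Stream data: 5.020 Mbps × 2580 s = 12951.6 Mb.
12,952 Mb ÷ 8 = 1,619 MB → 1.619 GB.

1.62 GB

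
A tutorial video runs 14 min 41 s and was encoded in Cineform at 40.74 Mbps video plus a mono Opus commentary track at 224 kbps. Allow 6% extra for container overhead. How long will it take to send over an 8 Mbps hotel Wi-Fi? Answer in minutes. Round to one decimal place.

14 min 41 s = 881 s
Audio: 224 kbps = 0.224 Mbps.
Total bitrate: 40.964 Mbps.
File: 40.964 Mbps × 881 s = 36089.3 Mb.
With 6% container overhead: ×1.06. → 38254.6 Mb.
At 8 Mbps: 38254.6 / 8 = 4781.8 s ≈ 79.7 minutes.

79.7 minutes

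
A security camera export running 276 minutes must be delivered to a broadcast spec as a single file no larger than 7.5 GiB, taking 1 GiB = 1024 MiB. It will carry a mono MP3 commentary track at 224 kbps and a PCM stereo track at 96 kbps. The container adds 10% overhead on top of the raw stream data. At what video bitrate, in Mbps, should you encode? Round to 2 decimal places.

Budget: 7.5 GiB = 64424.5 Mb.
Stream payload after overhead: 64424.5 / 1.10 = 58567.7 Mb.
276 min = 16560 s
Total bitrate budget: 58567.7 Mb / 16560 s = 3.537 Mbps.
Audio total: 224 + 96 = 320 kbps = 0.320 Mbps.
Video: 3.537 − 0.320 = 3.217 Mbps.

3.22 Mbps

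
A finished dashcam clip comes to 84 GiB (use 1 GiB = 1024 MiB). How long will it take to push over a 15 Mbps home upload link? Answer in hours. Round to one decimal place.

File: 84 GiB = 721554.5 Mb.
At 15 Mbps: 721554.5 / 15 = 48103.6 s ≈ 13.4 hours.

13.4 hours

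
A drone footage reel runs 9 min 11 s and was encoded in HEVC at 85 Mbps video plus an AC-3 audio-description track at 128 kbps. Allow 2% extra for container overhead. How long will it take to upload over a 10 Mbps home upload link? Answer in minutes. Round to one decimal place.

79.7 minutes

9 min 11 s = 551 s
Audio: 128 kbps = 0.128 Mbps.
Total bitrate: 85.128 Mbps.
File: 85.128 Mbps × 551 s = 46905.5 Mb.
With 2% container overhead: ×1.02. → 47843.6 Mb.
At 10 Mbps: 47843.6 / 10 = 4784.4 s ≈ 79.7 minutes.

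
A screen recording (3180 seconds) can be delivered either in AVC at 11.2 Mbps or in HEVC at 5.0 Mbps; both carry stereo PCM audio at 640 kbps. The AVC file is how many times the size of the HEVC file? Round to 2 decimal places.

Audio: 640 kbps = 0.640 Mbps.
AVC: 11.840 Mbps × 3180 s = 37651.2 Mb = 4.706 GB.
HEVC: 5.640 Mbps × 3180 s = 17935.2 Mb = 2.242 GB.
Ratio: 4.706 / 2.242 = 2.099.

2.10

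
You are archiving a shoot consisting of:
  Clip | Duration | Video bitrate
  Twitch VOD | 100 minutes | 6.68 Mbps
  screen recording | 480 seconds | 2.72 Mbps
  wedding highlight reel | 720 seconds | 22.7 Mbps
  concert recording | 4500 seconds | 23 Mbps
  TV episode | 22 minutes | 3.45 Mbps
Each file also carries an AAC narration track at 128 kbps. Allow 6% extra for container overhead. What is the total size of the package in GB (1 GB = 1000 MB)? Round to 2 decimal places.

Audio: 128 kbps = 0.128 Mbps.
Twitch VOD: 6.808 Mbps × 6000 s × 1.06 = 43298.9 Mb
screen recording: 2.848 Mbps × 480 s × 1.06 = 1449.1 Mb
wedding highlight reel: 22.828 Mbps × 720 s × 1.06 = 17422.3 Mb
concert recording: 23.128 Mbps × 4500 s × 1.06 = 110320.6 Mb
TV episode: 3.578 Mbps × 1320 s × 1.06 = 5006.3 Mb
Total: 177497.2 Mb = 22187.1 MB.
= 22.19 GB.

22.19 GB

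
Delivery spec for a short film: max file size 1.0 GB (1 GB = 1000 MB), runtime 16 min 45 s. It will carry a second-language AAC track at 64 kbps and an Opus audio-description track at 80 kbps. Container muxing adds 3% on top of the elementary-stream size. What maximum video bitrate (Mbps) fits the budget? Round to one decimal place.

Budget: 1.0 GB = 8000.0 Mb.
Stream payload after overhead: 8000.0 / 1.03 = 7767.0 Mb.
16 min 45 s = 1005 s
Total bitrate budget: 7767.0 Mb / 1005 s = 7.728 Mbps.
Audio total: 64 + 80 = 144 kbps = 0.144 Mbps.
Video: 7.728 − 0.144 = 7.584 Mbps.

7.6 Mbps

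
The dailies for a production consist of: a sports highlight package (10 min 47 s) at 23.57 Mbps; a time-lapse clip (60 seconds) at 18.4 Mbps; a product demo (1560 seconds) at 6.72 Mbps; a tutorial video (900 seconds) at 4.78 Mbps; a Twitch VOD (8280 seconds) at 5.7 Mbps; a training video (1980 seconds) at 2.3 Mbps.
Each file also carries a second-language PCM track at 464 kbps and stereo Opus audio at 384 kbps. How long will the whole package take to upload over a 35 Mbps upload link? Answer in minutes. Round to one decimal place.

Audio total: 464 + 384 = 848 kbps = 0.848 Mbps.
sports highlight package: 24.418 Mbps × 647 s = 15798.4 Mb
time-lapse clip: 19.248 Mbps × 60 s = 1154.9 Mb
product demo: 7.568 Mbps × 1560 s = 11806.1 Mb
tutorial video: 5.628 Mbps × 900 s = 5065.2 Mb
Twitch VOD: 6.548 Mbps × 8280 s = 54217.4 Mb
training video: 3.148 Mbps × 1980 s = 6233.0 Mb
Total: 94275.1 Mb = 11784.4 MB.
At 35 Mbps: 94275.1 / 35 = 2694 s ≈ 44.9 minutes.

44.9 minutes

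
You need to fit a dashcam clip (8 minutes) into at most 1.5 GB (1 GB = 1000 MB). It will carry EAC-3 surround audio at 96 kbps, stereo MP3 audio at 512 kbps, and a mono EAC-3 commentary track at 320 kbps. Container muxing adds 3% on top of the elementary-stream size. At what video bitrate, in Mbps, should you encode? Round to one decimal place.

23.3 Mbps

Budget: 1.5 GB = 12000.0 Mb.
Stream payload after overhead: 12000.0 / 1.03 = 11650.5 Mb.
8 min = 480 s
Total bitrate budget: 11650.5 Mb / 480 s = 24.272 Mbps.
Audio total: 96 + 512 + 320 = 928 kbps = 0.928 Mbps.
Video: 24.272 − 0.928 = 23.344 Mbps.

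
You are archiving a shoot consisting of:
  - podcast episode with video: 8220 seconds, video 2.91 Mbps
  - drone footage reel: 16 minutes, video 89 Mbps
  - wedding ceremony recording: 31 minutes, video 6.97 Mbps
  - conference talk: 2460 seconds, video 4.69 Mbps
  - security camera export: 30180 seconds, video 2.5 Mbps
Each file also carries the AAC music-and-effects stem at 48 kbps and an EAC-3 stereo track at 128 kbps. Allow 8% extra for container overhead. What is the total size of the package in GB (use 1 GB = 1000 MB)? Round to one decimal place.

29.3 GB

Audio total: 48 + 128 = 176 kbps = 0.176 Mbps.
podcast episode with video: 3.086 Mbps × 8220 s × 1.08 = 27396.3 Mb
drone footage reel: 89.176 Mbps × 960 s × 1.08 = 92457.7 Mb
wedding ceremony recording: 7.146 Mbps × 1860 s × 1.08 = 14354.9 Mb
conference talk: 4.866 Mbps × 2460 s × 1.08 = 12928.0 Mb
security camera export: 2.676 Mbps × 30180 s × 1.08 = 87222.6 Mb
Total: 234359.4 Mb = 29294.9 MB.
= 29.29 GB.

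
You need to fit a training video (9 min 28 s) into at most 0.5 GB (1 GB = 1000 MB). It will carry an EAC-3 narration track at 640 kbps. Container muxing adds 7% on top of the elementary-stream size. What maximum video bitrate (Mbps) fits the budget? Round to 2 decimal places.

5.94 Mbps

Budget: 0.5 GB = 4000.0 Mb.
Stream payload after overhead: 4000.0 / 1.07 = 3738.3 Mb.
9 min 28 s = 568 s
Total bitrate budget: 3738.3 Mb / 568 s = 6.582 Mbps.
Audio: 640 kbps = 0.640 Mbps.
Video: 6.582 − 0.640 = 5.942 Mbps.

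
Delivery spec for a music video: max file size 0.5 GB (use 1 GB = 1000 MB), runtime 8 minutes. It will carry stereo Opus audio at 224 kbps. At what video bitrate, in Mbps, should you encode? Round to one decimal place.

8.1 Mbps

Budget: 0.5 GB = 4000.0 Mb.
8 min = 480 s
Total bitrate budget: 4000.0 Mb / 480 s = 8.333 Mbps.
Audio: 224 kbps = 0.224 Mbps.
Video: 8.333 − 0.224 = 8.109 Mbps.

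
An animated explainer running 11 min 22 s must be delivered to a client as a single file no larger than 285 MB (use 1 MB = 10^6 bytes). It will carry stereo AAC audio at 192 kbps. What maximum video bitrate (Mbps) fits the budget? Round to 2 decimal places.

Budget: 285 MB = 2280.0 Mb.
11 min 22 s = 682 s
Total bitrate budget: 2280.0 Mb / 682 s = 3.343 Mbps.
Audio: 192 kbps = 0.192 Mbps.
Video: 3.343 − 0.192 = 3.151 Mbps.

3.15 Mbps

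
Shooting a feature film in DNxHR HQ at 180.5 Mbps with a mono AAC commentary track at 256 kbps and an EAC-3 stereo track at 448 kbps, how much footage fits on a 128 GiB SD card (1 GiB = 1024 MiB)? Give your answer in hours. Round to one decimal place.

1.7 hours

Audio total: 256 + 448 = 704 kbps = 0.704 Mbps.
Total bitrate: 180.5 + 0.704 = 181.204 Mbps.
Capacity: 128 GiB = 1,099,512 Mb.
Recording time: 1,099,512 / 181.204 = 6,068 s ≈ 1.69 hours.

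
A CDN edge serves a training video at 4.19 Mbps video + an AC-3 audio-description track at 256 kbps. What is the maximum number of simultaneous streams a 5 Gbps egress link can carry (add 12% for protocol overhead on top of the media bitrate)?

Audio: 256 kbps = 0.256 Mbps.
Per-viewer media rate: 4.446 Mbps.
On the wire with 12% overhead: 4.980 Mbps.
5 Gbps = 5,000 Mbps; 5,000 / 4.980 = 1004.11 → 1004 viewers.

1004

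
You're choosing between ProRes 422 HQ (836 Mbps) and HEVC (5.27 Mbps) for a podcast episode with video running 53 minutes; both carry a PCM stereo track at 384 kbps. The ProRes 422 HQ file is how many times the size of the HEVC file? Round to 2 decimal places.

147.93

53 min = 3180 s
Audio: 384 kbps = 0.384 Mbps.
ProRes 422 HQ: 836.384 Mbps × 3180 s = 2659701.1 Mb = 332.463 GB.
HEVC: 5.654 Mbps × 3180 s = 17979.7 Mb = 2.247 GB.
Ratio: 332.463 / 2.247 = 147.928.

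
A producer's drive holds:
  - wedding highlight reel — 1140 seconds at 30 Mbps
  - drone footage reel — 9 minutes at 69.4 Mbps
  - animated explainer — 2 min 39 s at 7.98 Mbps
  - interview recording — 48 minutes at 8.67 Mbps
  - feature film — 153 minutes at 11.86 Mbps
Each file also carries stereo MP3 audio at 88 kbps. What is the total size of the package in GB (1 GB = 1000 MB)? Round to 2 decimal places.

Audio: 88 kbps = 0.088 Mbps.
wedding highlight reel: 30.088 Mbps × 1140 s = 34300.3 Mb
drone footage reel: 69.488 Mbps × 540 s = 37523.5 Mb
animated explainer: 8.068 Mbps × 159 s = 1282.8 Mb
interview recording: 8.758 Mbps × 2880 s = 25223.0 Mb
feature film: 11.948 Mbps × 9180 s = 109682.6 Mb
Total: 208012.3 Mb = 26001.5 MB.
= 26.00 GB.

26.00 GB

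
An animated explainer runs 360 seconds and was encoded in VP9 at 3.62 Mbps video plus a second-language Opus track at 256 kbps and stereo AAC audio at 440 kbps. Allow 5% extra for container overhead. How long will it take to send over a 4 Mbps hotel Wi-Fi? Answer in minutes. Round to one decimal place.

6.8 minutes

Audio total: 256 + 440 = 696 kbps = 0.696 Mbps.
Total bitrate: 4.316 Mbps.
File: 4.316 Mbps × 360 s = 1553.8 Mb.
With 5% container overhead: ×1.05. → 1631.4 Mb.
At 4 Mbps: 1631.4 / 4 = 407.9 s ≈ 6.8 minutes.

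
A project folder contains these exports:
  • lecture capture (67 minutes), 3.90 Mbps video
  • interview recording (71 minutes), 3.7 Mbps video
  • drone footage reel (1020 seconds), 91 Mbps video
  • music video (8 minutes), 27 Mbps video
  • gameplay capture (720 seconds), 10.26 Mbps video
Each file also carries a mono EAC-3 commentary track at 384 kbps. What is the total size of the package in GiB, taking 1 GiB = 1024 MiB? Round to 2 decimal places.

17.30 GiB

Audio: 384 kbps = 0.384 Mbps.
lecture capture: 4.284 Mbps × 4020 s = 17221.7 Mb
interview recording: 4.084 Mbps × 4260 s = 17397.8 Mb
drone footage reel: 91.384 Mbps × 1020 s = 93211.7 Mb
music video: 27.384 Mbps × 480 s = 13144.3 Mb
gameplay capture: 10.644 Mbps × 720 s = 7663.7 Mb
Total: 148639.2 Mb = 18579.9 MB.
= 17.30 GiB.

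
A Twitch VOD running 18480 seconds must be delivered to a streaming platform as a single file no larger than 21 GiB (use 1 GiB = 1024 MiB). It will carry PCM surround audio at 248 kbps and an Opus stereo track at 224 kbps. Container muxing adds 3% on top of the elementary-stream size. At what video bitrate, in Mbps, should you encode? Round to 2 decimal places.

Budget: 21 GiB = 180388.6 Mb.
Stream payload after overhead: 180388.6 / 1.03 = 175134.6 Mb.
Total bitrate budget: 175134.6 Mb / 18480 s = 9.477 Mbps.
Audio total: 248 + 224 = 472 kbps = 0.472 Mbps.
Video: 9.477 − 0.472 = 9.005 Mbps.

9.00 Mbps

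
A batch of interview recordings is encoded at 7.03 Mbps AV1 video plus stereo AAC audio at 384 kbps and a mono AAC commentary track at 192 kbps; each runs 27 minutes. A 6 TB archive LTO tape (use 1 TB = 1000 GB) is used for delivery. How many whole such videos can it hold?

27 min = 1620 s
Audio total: 384 + 192 = 576 kbps = 0.576 Mbps.
Total bitrate: 7.606 Mbps.
Per item: 7.606 Mbps × 1620 s = 12,322 Mb = 1,540 MB.
Capacity: 6 TB = 48,000,000 Mb; 3895.56 items → 3895 complete.

3895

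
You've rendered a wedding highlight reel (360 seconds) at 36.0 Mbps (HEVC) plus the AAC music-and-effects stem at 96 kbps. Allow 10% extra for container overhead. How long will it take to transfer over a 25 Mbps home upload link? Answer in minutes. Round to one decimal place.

Audio: 96 kbps = 0.096 Mbps.
Total bitrate: 36.096 Mbps.
File: 36.096 Mbps × 360 s = 12994.6 Mb.
With 10% container overhead: ×1.10. → 14294.0 Mb.
At 25 Mbps: 14294.0 / 25 = 571.8 s ≈ 9.53 minutes.

9.5 minutes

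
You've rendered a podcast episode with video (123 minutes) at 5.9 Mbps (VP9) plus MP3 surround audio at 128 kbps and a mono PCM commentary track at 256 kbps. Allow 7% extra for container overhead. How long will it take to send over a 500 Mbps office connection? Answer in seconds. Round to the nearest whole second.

99 seconds

123 min = 7380 s
Audio total: 128 + 256 = 384 kbps = 0.384 Mbps.
Total bitrate: 6.284 Mbps.
File: 6.284 Mbps × 7380 s = 46375.9 Mb.
With 7% container overhead: ×1.07. → 49622.2 Mb.
At 500 Mbps: 49622.2 / 500 = 99.2 s ≈ 99.2 seconds.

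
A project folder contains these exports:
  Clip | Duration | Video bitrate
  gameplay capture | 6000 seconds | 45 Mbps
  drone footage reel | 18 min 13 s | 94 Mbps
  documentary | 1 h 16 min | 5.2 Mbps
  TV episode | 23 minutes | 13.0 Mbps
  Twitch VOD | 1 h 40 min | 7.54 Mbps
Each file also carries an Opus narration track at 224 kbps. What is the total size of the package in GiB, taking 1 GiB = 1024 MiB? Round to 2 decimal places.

Audio: 224 kbps = 0.224 Mbps.
gameplay capture: 45.224 Mbps × 6000 s = 271344.0 Mb
drone footage reel: 94.224 Mbps × 1093 s = 102986.8 Mb
documentary: 5.424 Mbps × 4560 s = 24733.4 Mb
TV episode: 13.224 Mbps × 1380 s = 18249.1 Mb
Twitch VOD: 7.764 Mbps × 6000 s = 46584.0 Mb
Total: 463897.4 Mb = 57987.2 MB.
= 54.00 GiB.

54.00 GiB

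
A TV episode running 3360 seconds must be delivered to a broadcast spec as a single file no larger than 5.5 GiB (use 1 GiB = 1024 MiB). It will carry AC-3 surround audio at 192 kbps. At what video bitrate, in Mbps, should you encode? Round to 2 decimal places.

13.87 Mbps

Budget: 5.5 GiB = 47244.6 Mb.
Total bitrate budget: 47244.6 Mb / 3360 s = 14.061 Mbps.
Audio: 192 kbps = 0.192 Mbps.
Video: 14.061 − 0.192 = 13.869 Mbps.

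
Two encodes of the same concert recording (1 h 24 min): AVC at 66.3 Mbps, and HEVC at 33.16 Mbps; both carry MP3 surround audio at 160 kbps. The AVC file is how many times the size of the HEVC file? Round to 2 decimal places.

1 h 24 min = 84 min = 5040 s
Audio: 160 kbps = 0.160 Mbps.
AVC: 66.460 Mbps × 5040 s = 334958.4 Mb = 38.994 GiB.
HEVC: 33.320 Mbps × 5040 s = 167932.8 Mb = 19.550 GiB.
Ratio: 38.994 / 19.550 = 1.995.

1.99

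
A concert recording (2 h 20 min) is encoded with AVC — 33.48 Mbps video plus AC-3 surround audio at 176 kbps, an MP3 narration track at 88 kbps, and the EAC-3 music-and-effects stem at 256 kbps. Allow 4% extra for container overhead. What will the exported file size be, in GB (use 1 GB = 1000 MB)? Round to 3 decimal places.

2 h 20 min = 140 min = 8400 s
Audio total: 176 + 88 + 256 = 520 kbps = 0.520 Mbps.
Total bitrate: 33.48 + 0.520 = 34.000 Mbps.
Stream data: 34.000 Mbps × 8400 s = 285600.0 Mb.
With 4% container overhead: ×1.04.
297,024 Mb ÷ 8 = 37,128 MB → 37.13 GB.

37.128 GB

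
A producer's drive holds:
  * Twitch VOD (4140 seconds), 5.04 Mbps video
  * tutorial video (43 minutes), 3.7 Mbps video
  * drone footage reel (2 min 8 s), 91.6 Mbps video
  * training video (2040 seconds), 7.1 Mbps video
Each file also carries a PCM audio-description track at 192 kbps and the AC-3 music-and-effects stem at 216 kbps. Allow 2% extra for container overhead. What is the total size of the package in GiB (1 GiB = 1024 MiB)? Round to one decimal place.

Audio total: 192 + 216 = 408 kbps = 0.408 Mbps.
Twitch VOD: 5.448 Mbps × 4140 s × 1.02 = 23005.8 Mb
tutorial video: 4.108 Mbps × 2580 s × 1.02 = 10810.6 Mb
drone footage reel: 92.008 Mbps × 128 s × 1.02 = 12012.6 Mb
training video: 7.508 Mbps × 2040 s × 1.02 = 15622.6 Mb
Total: 61451.6 Mb = 7681.5 MB.
= 7.154 GiB.

7.2 GiB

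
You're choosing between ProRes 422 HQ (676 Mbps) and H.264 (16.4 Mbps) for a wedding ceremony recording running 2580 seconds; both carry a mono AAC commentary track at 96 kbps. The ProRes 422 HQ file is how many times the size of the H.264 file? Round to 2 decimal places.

40.99

Audio: 96 kbps = 0.096 Mbps.
ProRes 422 HQ: 676.096 Mbps × 2580 s = 1744327.7 Mb = 218.041 GB.
H.264: 16.496 Mbps × 2580 s = 42559.7 Mb = 5.320 GB.
Ratio: 218.041 / 5.320 = 40.985.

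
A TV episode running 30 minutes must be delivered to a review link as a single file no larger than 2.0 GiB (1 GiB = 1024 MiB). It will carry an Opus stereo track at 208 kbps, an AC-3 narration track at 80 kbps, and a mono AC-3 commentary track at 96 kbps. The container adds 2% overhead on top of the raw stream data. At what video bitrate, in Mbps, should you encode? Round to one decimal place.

Budget: 2.0 GiB = 17179.9 Mb.
Stream payload after overhead: 17179.9 / 1.02 = 16843.0 Mb.
30 min = 1800 s
Total bitrate budget: 16843.0 Mb / 1800 s = 9.357 Mbps.
Audio total: 208 + 80 + 96 = 384 kbps = 0.384 Mbps.
Video: 9.357 − 0.384 = 8.973 Mbps.

9.0 Mbps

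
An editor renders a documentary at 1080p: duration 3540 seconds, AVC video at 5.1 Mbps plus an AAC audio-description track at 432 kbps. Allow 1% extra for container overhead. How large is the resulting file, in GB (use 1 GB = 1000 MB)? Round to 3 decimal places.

2.472 GB

Audio: 432 kbps = 0.432 Mbps.
Total bitrate: 5.1 + 0.432 = 5.532 Mbps.
Stream data: 5.532 Mbps × 3540 s = 19583.3 Mb.
With 1% container overhead: ×1.01.
19,779 Mb ÷ 8 = 2,472 MB → 2.472 GB.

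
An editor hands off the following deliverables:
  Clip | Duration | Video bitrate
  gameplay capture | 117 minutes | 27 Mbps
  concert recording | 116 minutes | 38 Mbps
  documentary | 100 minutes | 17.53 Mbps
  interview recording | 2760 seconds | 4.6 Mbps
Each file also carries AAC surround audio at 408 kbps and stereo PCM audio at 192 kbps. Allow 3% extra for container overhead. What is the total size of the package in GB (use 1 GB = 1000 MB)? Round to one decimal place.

75.4 GB

Audio total: 408 + 192 = 600 kbps = 0.600 Mbps.
gameplay capture: 27.600 Mbps × 7020 s × 1.03 = 199564.6 Mb
concert recording: 38.600 Mbps × 6960 s × 1.03 = 276715.7 Mb
documentary: 18.130 Mbps × 6000 s × 1.03 = 112043.4 Mb
interview recording: 5.200 Mbps × 2760 s × 1.03 = 14782.6 Mb
Total: 603106.2 Mb = 75388.3 MB.
= 75.39 GB.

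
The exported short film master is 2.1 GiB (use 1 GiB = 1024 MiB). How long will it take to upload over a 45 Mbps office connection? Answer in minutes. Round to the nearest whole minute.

File: 2.1 GiB = 18038.9 Mb.
At 45 Mbps: 18038.9 / 45 = 400.9 s ≈ 6.68 minutes.

7 minutes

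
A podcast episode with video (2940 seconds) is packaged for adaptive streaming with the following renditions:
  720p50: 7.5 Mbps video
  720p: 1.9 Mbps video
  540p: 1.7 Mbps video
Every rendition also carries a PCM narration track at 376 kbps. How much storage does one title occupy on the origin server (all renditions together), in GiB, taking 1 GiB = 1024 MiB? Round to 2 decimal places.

4.19 GiB

Audio: 376 kbps = 0.376 Mbps.
Sum of rendition bitrates: (7.5+0.376) + (1.9+0.376) + (1.7+0.376) = 12.228 Mbps.
× 2940 s = 35,950 Mb = 4,494 MB = 4.185 GiB.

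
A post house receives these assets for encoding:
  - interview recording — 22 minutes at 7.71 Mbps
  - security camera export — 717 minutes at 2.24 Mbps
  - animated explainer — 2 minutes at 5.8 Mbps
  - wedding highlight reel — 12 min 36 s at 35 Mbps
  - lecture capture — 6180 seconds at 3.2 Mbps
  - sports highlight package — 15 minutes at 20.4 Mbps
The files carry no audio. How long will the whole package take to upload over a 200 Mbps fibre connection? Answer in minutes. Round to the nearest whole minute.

interview recording: 7.710 Mbps × 1320 s = 10177.2 Mb
security camera export: 2.240 Mbps × 43020 s = 96364.8 Mb
animated explainer: 5.800 Mbps × 120 s = 696.0 Mb
wedding highlight reel: 35.000 Mbps × 756 s = 26460.0 Mb
lecture capture: 3.200 Mbps × 6180 s = 19776.0 Mb
sports highlight package: 20.400 Mbps × 900 s = 18360.0 Mb
Total: 171834.0 Mb = 21479.2 MB.
At 200 Mbps: 171834.0 / 200 = 859 s ≈ 14.3 minutes.

14 minutes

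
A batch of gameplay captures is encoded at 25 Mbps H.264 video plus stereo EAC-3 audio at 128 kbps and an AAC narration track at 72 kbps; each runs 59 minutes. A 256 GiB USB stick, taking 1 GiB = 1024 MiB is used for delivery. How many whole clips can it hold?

24

59 min = 3540 s
Audio total: 128 + 72 = 200 kbps = 0.200 Mbps.
Total bitrate: 25.200 Mbps.
Per item: 25.200 Mbps × 3540 s = 89,208 Mb = 11,151 MB.
Capacity: 256 GiB = 2,199,023 Mb; 24.65 items → 24 complete.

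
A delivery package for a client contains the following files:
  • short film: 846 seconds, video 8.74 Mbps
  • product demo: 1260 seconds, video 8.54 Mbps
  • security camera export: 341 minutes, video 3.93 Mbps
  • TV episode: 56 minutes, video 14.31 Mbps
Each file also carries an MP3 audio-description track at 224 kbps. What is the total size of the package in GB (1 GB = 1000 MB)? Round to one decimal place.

19.1 GB

Audio: 224 kbps = 0.224 Mbps.
short film: 8.964 Mbps × 846 s = 7583.5 Mb
product demo: 8.764 Mbps × 1260 s = 11042.6 Mb
security camera export: 4.154 Mbps × 20460 s = 84990.8 Mb
TV episode: 14.534 Mbps × 3360 s = 48834.2 Mb
Total: 152451.3 Mb = 19056.4 MB.
= 19.06 GB.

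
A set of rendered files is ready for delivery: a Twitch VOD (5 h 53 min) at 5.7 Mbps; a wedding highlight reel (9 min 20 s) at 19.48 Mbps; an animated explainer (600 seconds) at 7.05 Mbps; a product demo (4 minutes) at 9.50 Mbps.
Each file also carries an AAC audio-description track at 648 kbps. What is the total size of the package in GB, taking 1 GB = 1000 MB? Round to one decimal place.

19.1 GB

Audio: 648 kbps = 0.648 Mbps.
Twitch VOD: 6.348 Mbps × 21180 s = 134450.6 Mb
wedding highlight reel: 20.128 Mbps × 560 s = 11271.7 Mb
animated explainer: 7.698 Mbps × 600 s = 4618.8 Mb
product demo: 10.148 Mbps × 240 s = 2435.5 Mb
Total: 152776.6 Mb = 19097.1 MB.
= 19.10 GB.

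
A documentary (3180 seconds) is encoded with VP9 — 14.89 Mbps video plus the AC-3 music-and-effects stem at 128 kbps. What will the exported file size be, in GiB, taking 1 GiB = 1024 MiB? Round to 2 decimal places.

5.56 GiB

Audio: 128 kbps = 0.128 Mbps.
Total bitrate: 14.89 + 0.128 = 15.018 Mbps.
Stream data: 15.018 Mbps × 3180 s = 47757.2 Mb.
47,757 Mb = 5,969,655,000 bytes ÷ 1,073,741,824 = 5.560 GiB.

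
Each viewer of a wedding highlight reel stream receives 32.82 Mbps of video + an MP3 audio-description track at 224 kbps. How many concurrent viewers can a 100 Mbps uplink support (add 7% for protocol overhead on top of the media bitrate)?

2

Audio: 224 kbps = 0.224 Mbps.
Per-viewer media rate: 33.044 Mbps.
On the wire with 7% overhead: 35.357 Mbps.
100 Mbps = 100.0 Mbps; 100.0 / 35.357 = 2.83 → 2 viewers.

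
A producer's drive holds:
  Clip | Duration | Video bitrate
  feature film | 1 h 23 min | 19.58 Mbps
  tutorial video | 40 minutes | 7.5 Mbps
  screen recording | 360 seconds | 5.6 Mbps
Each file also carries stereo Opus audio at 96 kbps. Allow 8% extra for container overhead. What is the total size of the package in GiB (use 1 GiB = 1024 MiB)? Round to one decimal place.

14.9 GiB

Audio: 96 kbps = 0.096 Mbps.
feature film: 19.676 Mbps × 4980 s × 1.08 = 105825.4 Mb
tutorial video: 7.596 Mbps × 2400 s × 1.08 = 19688.8 Mb
screen recording: 5.696 Mbps × 360 s × 1.08 = 2214.6 Mb
Total: 127728.8 Mb = 15966.1 MB.
= 14.87 GiB.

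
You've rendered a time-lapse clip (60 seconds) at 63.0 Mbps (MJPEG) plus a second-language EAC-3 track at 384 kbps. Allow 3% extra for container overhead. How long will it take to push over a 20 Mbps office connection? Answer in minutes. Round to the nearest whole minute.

3 minutes

Audio: 384 kbps = 0.384 Mbps.
Total bitrate: 63.384 Mbps.
File: 63.384 Mbps × 60 s = 3803.0 Mb.
With 3% container overhead: ×1.03. → 3917.1 Mb.
At 20 Mbps: 3917.1 / 20 = 195.9 s ≈ 3.26 minutes.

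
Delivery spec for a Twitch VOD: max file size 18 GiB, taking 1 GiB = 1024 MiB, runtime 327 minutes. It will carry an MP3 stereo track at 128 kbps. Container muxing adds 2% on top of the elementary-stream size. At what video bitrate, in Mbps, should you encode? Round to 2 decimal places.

Budget: 18 GiB = 154618.8 Mb.
Stream payload after overhead: 154618.8 / 1.02 = 151587.1 Mb.
327 min = 19620 s
Total bitrate budget: 151587.1 Mb / 19620 s = 7.726 Mbps.
Audio: 128 kbps = 0.128 Mbps.
Video: 7.726 − 0.128 = 7.598 Mbps.

7.60 Mbps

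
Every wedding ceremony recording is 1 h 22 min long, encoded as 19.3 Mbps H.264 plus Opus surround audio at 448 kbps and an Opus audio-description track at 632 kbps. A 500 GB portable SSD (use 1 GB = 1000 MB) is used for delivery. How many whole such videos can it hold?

1 h 22 min = 82 min = 4920 s
Audio total: 448 + 632 = 1080 kbps = 1.080 Mbps.
Total bitrate: 20.380 Mbps.
Per item: 20.380 Mbps × 4920 s = 100,270 Mb = 12,534 MB.
Capacity: 500 GB = 4,000,000 Mb; 39.89 items → 39 complete.

39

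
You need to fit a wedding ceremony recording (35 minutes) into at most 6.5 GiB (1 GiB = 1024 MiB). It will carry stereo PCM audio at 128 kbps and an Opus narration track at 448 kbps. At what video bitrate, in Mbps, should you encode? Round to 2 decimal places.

26.01 Mbps

Budget: 6.5 GiB = 55834.6 Mb.
35 min = 2100 s
Total bitrate budget: 55834.6 Mb / 2100 s = 26.588 Mbps.
Audio total: 128 + 448 = 576 kbps = 0.576 Mbps.
Video: 26.588 − 0.576 = 26.012 Mbps.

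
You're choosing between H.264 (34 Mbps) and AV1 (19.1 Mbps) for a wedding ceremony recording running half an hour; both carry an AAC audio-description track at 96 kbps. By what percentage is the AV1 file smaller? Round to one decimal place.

30 min = 1800 s
Audio: 96 kbps = 0.096 Mbps.
H.264: 34.096 Mbps × 1800 s = 61372.8 Mb = 7.145 GiB.
AV1: 19.196 Mbps × 1800 s = 34552.8 Mb = 4.022 GiB.
Reduction: (1 − 4.022/7.145) × 100 = 43.70%.

43.7%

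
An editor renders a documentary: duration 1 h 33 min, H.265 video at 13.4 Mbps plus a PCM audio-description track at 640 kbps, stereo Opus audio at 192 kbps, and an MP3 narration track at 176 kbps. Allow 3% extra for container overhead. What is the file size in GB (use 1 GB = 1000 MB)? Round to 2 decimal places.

1 h 33 min = 93 min = 5580 s
Audio total: 640 + 192 + 176 = 1008 kbps = 1.008 Mbps.
Total bitrate: 13.4 + 1.008 = 14.408 Mbps.
Stream data: 14.408 Mbps × 5580 s = 80396.6 Mb.
With 3% container overhead: ×1.03.
82,809 Mb ÷ 8 = 10,351 MB → 10.35 GB.

10.35 GB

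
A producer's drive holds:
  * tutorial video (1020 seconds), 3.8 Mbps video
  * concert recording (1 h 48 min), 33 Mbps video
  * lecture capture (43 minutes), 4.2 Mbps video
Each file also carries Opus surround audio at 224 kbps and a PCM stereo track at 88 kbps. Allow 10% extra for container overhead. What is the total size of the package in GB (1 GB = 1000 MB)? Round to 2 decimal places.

Audio total: 224 + 88 = 312 kbps = 0.312 Mbps.
tutorial video: 4.112 Mbps × 1020 s × 1.10 = 4613.7 Mb
concert recording: 33.312 Mbps × 6480 s × 1.10 = 237447.9 Mb
lecture capture: 4.512 Mbps × 2580 s × 1.10 = 12805.1 Mb
Total: 254866.7 Mb = 31858.3 MB.
= 31.86 GB.

31.86 GB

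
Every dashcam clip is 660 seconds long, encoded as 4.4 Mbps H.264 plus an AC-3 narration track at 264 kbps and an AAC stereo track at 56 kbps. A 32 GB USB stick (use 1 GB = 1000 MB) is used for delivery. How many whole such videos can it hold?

82

Audio total: 264 + 56 = 320 kbps = 0.320 Mbps.
Total bitrate: 4.720 Mbps.
Per item: 4.720 Mbps × 660 s = 3,115 Mb = 389.4 MB.
Capacity: 32 GB = 256,000 Mb; 82.18 items → 82 complete.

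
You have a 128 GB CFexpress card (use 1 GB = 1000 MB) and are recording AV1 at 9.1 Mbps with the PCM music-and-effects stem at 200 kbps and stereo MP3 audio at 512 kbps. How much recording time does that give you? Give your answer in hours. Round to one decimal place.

29.0 hours

Audio total: 200 + 512 = 712 kbps = 0.712 Mbps.
Total bitrate: 9.1 + 0.712 = 9.812 Mbps.
Capacity: 128 GB = 1,024,000 Mb.
Recording time: 1,024,000 / 9.812 = 104,362 s ≈ 29.0 hours.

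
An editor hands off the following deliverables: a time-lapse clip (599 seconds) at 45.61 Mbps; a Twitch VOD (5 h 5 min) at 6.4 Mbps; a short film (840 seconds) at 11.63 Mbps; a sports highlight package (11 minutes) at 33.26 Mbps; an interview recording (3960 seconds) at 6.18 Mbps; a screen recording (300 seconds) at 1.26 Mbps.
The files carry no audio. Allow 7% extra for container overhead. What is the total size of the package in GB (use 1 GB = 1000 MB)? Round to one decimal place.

time-lapse clip: 45.610 Mbps × 599 s × 1.07 = 29232.8 Mb
Twitch VOD: 6.400 Mbps × 18300 s × 1.07 = 125318.4 Mb
short film: 11.630 Mbps × 840 s × 1.07 = 10453.0 Mb
sports highlight package: 33.260 Mbps × 660 s × 1.07 = 23488.2 Mb
interview recording: 6.180 Mbps × 3960 s × 1.07 = 26185.9 Mb
screen recording: 1.260 Mbps × 300 s × 1.07 = 404.5 Mb
Total: 215082.8 Mb = 26885.4 MB.
= 26.89 GB.

26.9 GB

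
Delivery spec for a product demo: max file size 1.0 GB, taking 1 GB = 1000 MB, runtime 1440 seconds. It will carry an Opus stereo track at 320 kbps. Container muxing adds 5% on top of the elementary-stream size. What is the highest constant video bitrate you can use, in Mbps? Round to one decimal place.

Budget: 1.0 GB = 8000.0 Mb.
Stream payload after overhead: 8000.0 / 1.05 = 7619.0 Mb.
Total bitrate budget: 7619.0 Mb / 1440 s = 5.291 Mbps.
Audio: 320 kbps = 0.320 Mbps.
Video: 5.291 − 0.320 = 4.971 Mbps.

5.0 Mbps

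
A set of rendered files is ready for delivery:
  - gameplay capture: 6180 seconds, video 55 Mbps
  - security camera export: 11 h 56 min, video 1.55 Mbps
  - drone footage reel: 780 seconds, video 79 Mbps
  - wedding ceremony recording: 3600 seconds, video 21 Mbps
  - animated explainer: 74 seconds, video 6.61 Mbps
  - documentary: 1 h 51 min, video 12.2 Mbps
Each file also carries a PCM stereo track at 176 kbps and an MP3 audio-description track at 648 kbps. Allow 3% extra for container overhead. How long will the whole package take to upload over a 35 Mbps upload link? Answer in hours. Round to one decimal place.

Audio total: 176 + 648 = 824 kbps = 0.824 Mbps.
gameplay capture: 55.824 Mbps × 6180 s × 1.03 = 355342.1 Mb
security camera export: 2.374 Mbps × 42960 s × 1.03 = 105046.7 Mb
drone footage reel: 79.824 Mbps × 780 s × 1.03 = 64130.6 Mb
wedding ceremony recording: 21.824 Mbps × 3600 s × 1.03 = 80923.4 Mb
animated explainer: 7.434 Mbps × 74 s × 1.03 = 566.6 Mb
documentary: 13.024 Mbps × 6660 s × 1.03 = 89342.0 Mb
Total: 695351.4 Mb = 86918.9 MB.
At 35 Mbps: 695351.4 / 35 = 19867 s ≈ 5.52 hours.

5.5 hours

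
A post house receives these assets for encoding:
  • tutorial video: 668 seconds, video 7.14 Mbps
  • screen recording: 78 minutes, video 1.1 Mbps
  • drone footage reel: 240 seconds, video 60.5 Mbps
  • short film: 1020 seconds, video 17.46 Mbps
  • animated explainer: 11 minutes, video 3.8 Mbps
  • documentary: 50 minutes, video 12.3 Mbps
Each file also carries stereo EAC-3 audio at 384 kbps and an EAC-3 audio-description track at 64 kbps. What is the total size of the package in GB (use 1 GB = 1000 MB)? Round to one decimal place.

Audio total: 384 + 64 = 448 kbps = 0.448 Mbps.
tutorial video: 7.588 Mbps × 668 s = 5068.8 Mb
screen recording: 1.548 Mbps × 4680 s = 7244.6 Mb
drone footage reel: 60.948 Mbps × 240 s = 14627.5 Mb
short film: 17.908 Mbps × 1020 s = 18266.2 Mb
animated explainer: 4.248 Mbps × 660 s = 2803.7 Mb
documentary: 12.748 Mbps × 3000 s = 38244.0 Mb
Total: 86254.8 Mb = 10781.8 MB.
= 10.78 GB.

10.8 GB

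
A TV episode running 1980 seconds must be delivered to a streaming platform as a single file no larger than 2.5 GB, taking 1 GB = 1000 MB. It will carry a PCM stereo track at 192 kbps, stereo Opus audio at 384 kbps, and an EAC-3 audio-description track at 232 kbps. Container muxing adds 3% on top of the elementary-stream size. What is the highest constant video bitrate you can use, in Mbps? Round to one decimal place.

9.0 Mbps

Budget: 2.5 GB = 20000.0 Mb.
Stream payload after overhead: 20000.0 / 1.03 = 19417.5 Mb.
Total bitrate budget: 19417.5 Mb / 1980 s = 9.807 Mbps.
Audio total: 192 + 384 + 232 = 808 kbps = 0.808 Mbps.
Video: 9.807 − 0.808 = 8.999 Mbps.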